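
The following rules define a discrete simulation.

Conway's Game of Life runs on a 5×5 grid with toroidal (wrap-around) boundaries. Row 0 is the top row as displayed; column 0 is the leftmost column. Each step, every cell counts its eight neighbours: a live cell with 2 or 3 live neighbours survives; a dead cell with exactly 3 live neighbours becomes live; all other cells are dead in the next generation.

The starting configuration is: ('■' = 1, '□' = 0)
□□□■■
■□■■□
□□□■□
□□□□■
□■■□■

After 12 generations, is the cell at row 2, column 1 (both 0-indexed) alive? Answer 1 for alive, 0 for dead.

step 0: □□□■■
■□■■□
□□□■□
□□□□■
□■■□■
step 1: □□□□□
□□■□□
□□■■□
■□■□■
□□■□■
step 2: □□□■□
□□■■□
□□■□■
■□■□■
■■□□■
step 3: ■■□■□
□□■□■
■□■□■
□□■□□
□■■□□
step 4: ■□□■■
□□■□□
■□■□■
■□■□□
■□□■□
step 5: ■■■■□
□□■□□
■□■□■
■□■□□
■□■■□
step 6: ■□□□□
□□□□□
■□■□■
■□■□□
■□□□□
step 7: □□□□□
■■□□■
■□□■■
■□□■□
■□□□■
step 8: □■□□□
□■□■□
□□■■□
□■□■□
■□□□■
step 9: □■■□■
□■□■□
□■□■■
■■□■□
■■■□■
step 10: □□□□■
□■□□□
□■□■□
□□□□□
□□□□□
step 11: □□□□□
■□■□□
□□■□□
□□□□□
□□□□□
step 12: □□□□□
□■□□□
□■□□□
□□□□□
□□□□□

1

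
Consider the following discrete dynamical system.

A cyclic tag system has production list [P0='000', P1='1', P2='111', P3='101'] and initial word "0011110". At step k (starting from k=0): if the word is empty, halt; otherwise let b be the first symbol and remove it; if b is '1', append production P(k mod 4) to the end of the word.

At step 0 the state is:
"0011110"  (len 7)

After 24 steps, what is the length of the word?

t=0: "0011110"  (len 7)
t=1: "011110"  (len 6)
t=2: "11110"  (len 5)
t=3: "1110111"  (len 7)
t=4: "110111101"  (len 9)
t=5: "10111101000"  (len 11)
t=6: "01111010001"  (len 11)
t=7: "1111010001"  (len 10)
t=8: "111010001101"  (len 12)
t=9: "11010001101000"  (len 14)
t=10: "10100011010001"  (len 14)
t=11: "0100011010001111"  (len 16)
t=12: "100011010001111"  (len 15)
t=13: "00011010001111000"  (len 17)
t=14: "0011010001111000"  (len 16)
t=15: "011010001111000"  (len 15)
t=16: "11010001111000"  (len 14)
t=17: "1010001111000000"  (len 16)
t=18: "0100011110000001"  (len 16)
t=19: "100011110000001"  (len 15)
t=20: "00011110000001101"  (len 17)
t=21: "0011110000001101"  (len 16)
t=22: "011110000001101"  (len 15)
t=23: "11110000001101"  (len 14)
t=24: "1110000001101101"  (len 16)

16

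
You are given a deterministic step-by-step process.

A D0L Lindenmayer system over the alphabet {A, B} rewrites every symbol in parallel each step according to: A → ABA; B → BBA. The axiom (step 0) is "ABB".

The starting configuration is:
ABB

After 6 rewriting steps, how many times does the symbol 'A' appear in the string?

1093

0) ABB
1) ABABBABBA
2) ABABBAABABBABBAABABBABBAABA
3) ABABBAABABBABBAABAABABBAABABBABBAABABBABBAABAABABBAABABBABBAABABBABBAABAABABBAABA
4) ABABBAABABBABBAABAABABBAABABBABBAABABBABBAABAABABBAABAABAB…AABABBABBAABABBABBAABAABABBAABAABABBAABABBABBAABAABABBAABA  (len 243)
5) ABABBAABABBABBAABAABABBAABABBABBAABABBABBAABAABABBAABAABAB…AABABBABBAABABBABBAABAABABBAABAABABBAABABBABBAABAABABBAABA  (len 729)
6) ABABBAABABBABBAABAABABBAABABBABBAABABBABBAABAABABBAABAABAB…AABABBABBAABABBABBAABAABABBAABAABABBAABABBABBAABAABABBAABA  (len 2187)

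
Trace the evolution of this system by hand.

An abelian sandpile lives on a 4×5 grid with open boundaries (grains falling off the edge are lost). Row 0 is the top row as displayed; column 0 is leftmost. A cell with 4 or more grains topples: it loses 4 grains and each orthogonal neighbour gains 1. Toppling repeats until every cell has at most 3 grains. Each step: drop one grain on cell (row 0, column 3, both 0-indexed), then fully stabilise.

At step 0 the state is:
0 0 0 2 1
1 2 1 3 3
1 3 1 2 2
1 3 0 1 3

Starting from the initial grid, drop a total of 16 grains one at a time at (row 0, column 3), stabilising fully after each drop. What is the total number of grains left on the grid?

gen 0: 0 0 0 2 1
1 2 1 3 3
1 3 1 2 2
1 3 0 1 3
gen 1: 0 0 0 3 1
1 2 1 3 3
1 3 1 2 2
1 3 0 1 3
gen 2: 0 0 1 1 3
1 2 2 1 0
1 3 1 3 3
1 3 0 1 3
gen 3: 0 0 1 2 3
1 2 2 1 0
1 3 1 3 3
1 3 0 1 3
gen 4: 0 0 1 3 3
1 2 2 1 0
1 3 1 3 3
1 3 0 1 3
gen 5: 0 0 2 1 0
1 2 2 2 1
1 3 1 3 3
1 3 0 1 3
gen 6: 0 0 2 2 0
1 2 2 2 1
1 3 1 3 3
1 3 0 1 3
gen 7: 0 0 2 3 0
1 2 2 2 1
1 3 1 3 3
1 3 0 1 3
gen 8: 0 0 3 0 1
1 2 2 3 1
1 3 1 3 3
1 3 0 1 3
gen 9: 0 0 3 1 1
1 2 2 3 1
1 3 1 3 3
1 3 0 1 3
gen 10: 0 0 3 2 1
1 2 2 3 1
1 3 1 3 3
1 3 0 1 3
gen 11: 0 0 3 3 1
1 2 2 3 1
1 3 1 3 3
1 3 0 1 3
gen 12: 0 1 1 2 2
1 3 0 2 3
1 3 3 1 1
1 3 0 3 0
gen 13: 0 1 1 3 2
1 3 0 2 3
1 3 3 1 1
1 3 0 3 0
gen 14: 0 1 2 0 3
1 3 0 3 3
1 3 3 1 1
1 3 0 3 0
gen 15: 0 1 2 1 3
1 3 0 3 3
1 3 3 1 1
1 3 0 3 0
gen 16: 0 1 2 2 3
1 3 0 3 3
1 3 3 1 1
1 3 0 3 0

34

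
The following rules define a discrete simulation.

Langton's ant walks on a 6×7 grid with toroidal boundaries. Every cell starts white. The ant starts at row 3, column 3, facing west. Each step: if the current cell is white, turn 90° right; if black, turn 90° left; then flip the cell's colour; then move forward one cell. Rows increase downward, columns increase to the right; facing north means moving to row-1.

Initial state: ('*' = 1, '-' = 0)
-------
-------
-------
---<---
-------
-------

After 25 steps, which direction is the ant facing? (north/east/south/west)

step 0: -------
-------
-------
---<---
-------
-------
step 1: -------
-------
---^---
---*---
-------
-------
step 2: -------
-------
---*>--
---*---
-------
-------
step 3: -------
-------
---**--
---*v--
-------
-------
step 4: -------
-------
---**--
---<*--
-------
-------
step 5: -------
-------
---**--
----*--
---v---
-------
step 6: -------
-------
---**--
----*--
--<*---
-------
step 7: -------
-------
---**--
--^-*--
--**---
-------
step 8: -------
-------
---**--
--*>*--
--**---
-------
step 9: -------
-------
---**--
--***--
--*v---
-------
step 10: -------
-------
---**--
--***--
--*->--
-------
step 11: -------
-------
---**--
--***--
--*-*--
----v--
step 12: -------
-------
---**--
--***--
--*-*--
---<*--
step 13: -------
-------
---**--
--***--
--*^*--
---**--
step 14: -------
-------
---**--
--***--
--**>--
---**--
step 15: -------
-------
---**--
--**^--
--**---
---**--
step 16: -------
-------
---**--
--*<---
--**---
---**--
step 17: -------
-------
---**--
--*----
--*v---
---**--
step 18: -------
-------
---**--
--*----
--*->--
---**--
step 19: -------
-------
---**--
--*----
--*-*--
---*v--
step 20: -------
-------
---**--
--*----
--*-*--
---*->-
step 21: -----v-
-------
---**--
--*----
--*-*--
---*-*-
step 22: ----<*-
-------
---**--
--*----
--*-*--
---*-*-
step 23: ----**-
-------
---**--
--*----
--*-*--
---*^*-
step 24: ----**-
-------
---**--
--*----
--*-*--
---**>-
step 25: ----**-
-------
---**--
--*----
--*-*^-
---**--

north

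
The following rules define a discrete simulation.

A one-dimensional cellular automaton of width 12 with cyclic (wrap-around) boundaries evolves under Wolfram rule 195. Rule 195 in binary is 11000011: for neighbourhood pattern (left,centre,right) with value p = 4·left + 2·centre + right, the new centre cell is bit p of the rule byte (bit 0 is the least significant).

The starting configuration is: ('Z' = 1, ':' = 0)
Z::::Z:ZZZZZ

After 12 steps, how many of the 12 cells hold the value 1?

step 0: Z::::Z:ZZZZZ
step 1: Z:ZZZ:::ZZZZ
step 2: Z::ZZ:ZZ:ZZZ
step 3: Z:Z:Z::Z::ZZ
step 4: Z:::::Z::Z:Z
step 5: Z:ZZZZ::Z:::
step 6: :::ZZZ:Z::ZZ
step 7: :ZZ:ZZ:::Z:Z
step 8: ::Z::Z:ZZ:::
step 9: ZZ::Z:::Z:ZZ
step 10: ZZ:Z::ZZ:::Z
step 11: ZZ:::Z:Z:ZZ:
step 12: :Z:ZZ:::::Z:

4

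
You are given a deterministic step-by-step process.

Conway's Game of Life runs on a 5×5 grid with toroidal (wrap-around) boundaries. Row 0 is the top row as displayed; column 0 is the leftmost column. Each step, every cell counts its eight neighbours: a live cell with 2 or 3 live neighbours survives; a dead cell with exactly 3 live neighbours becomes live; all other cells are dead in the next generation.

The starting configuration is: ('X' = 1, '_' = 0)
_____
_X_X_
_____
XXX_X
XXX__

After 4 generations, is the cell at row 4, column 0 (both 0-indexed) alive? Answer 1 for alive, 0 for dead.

0

k=0  _____
_X_X_
_____
XXX_X
XXX__
k=1  X____
_____
___XX
__XXX
__XXX
k=2  ___XX
____X
__X_X
X____
XXX__
k=3  _XXXX
X___X
X__XX
X_XXX
XXXX_
k=4  _____
_____
__X__
_____
_____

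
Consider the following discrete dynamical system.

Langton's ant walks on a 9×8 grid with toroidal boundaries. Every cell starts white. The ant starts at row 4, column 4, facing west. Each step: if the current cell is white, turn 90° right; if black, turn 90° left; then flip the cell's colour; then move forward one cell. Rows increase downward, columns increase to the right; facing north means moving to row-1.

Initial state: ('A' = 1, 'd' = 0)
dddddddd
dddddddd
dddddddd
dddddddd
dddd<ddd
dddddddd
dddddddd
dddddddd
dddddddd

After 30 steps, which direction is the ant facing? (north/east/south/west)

[0] dddddddd
dddddddd
dddddddd
dddddddd
dddd<ddd
dddddddd
dddddddd
dddddddd
dddddddd
[1] dddddddd
dddddddd
dddddddd
dddd^ddd
ddddAddd
dddddddd
dddddddd
dddddddd
dddddddd
[2] dddddddd
dddddddd
dddddddd
ddddA>dd
ddddAddd
dddddddd
dddddddd
dddddddd
dddddddd
[3] dddddddd
dddddddd
dddddddd
ddddAAdd
ddddAvdd
dddddddd
dddddddd
dddddddd
dddddddd
[4] dddddddd
dddddddd
dddddddd
ddddAAdd
dddd<Add
dddddddd
dddddddd
dddddddd
dddddddd
[5] dddddddd
dddddddd
dddddddd
ddddAAdd
dddddAdd
ddddvddd
dddddddd
dddddddd
dddddddd
[6] dddddddd
dddddddd
dddddddd
ddddAAdd
dddddAdd
ddd<Addd
dddddddd
dddddddd
dddddddd
[7] dddddddd
dddddddd
dddddddd
ddddAAdd
ddd^dAdd
dddAAddd
dddddddd
dddddddd
dddddddd
[8] dddddddd
dddddddd
dddddddd
ddddAAdd
dddA>Add
dddAAddd
dddddddd
dddddddd
dddddddd
[9] dddddddd
dddddddd
dddddddd
ddddAAdd
dddAAAdd
dddAvddd
dddddddd
dddddddd
dddddddd
[10] dddddddd
dddddddd
dddddddd
ddddAAdd
dddAAAdd
dddAd>dd
dddddddd
dddddddd
dddddddd
[11] dddddddd
dddddddd
dddddddd
ddddAAdd
dddAAAdd
dddAdAdd
dddddvdd
dddddddd
dddddddd
[12] dddddddd
dddddddd
dddddddd
ddddAAdd
dddAAAdd
dddAdAdd
dddd<Add
dddddddd
dddddddd
[13] dddddddd
dddddddd
dddddddd
ddddAAdd
dddAAAdd
dddA^Add
ddddAAdd
dddddddd
dddddddd
[14] dddddddd
dddddddd
dddddddd
ddddAAdd
dddAAAdd
dddAA>dd
ddddAAdd
dddddddd
dddddddd
[15] dddddddd
dddddddd
dddddddd
ddddAAdd
dddAA^dd
dddAAddd
ddddAAdd
dddddddd
dddddddd
[16] dddddddd
dddddddd
dddddddd
ddddAAdd
dddA<ddd
dddAAddd
ddddAAdd
dddddddd
dddddddd
[17] dddddddd
dddddddd
dddddddd
ddddAAdd
dddAdddd
dddAvddd
ddddAAdd
dddddddd
dddddddd
[18] dddddddd
dddddddd
dddddddd
ddddAAdd
dddAdddd
dddAd>dd
ddddAAdd
dddddddd
dddddddd
[19] dddddddd
dddddddd
dddddddd
ddddAAdd
dddAdddd
dddAdAdd
ddddAvdd
dddddddd
dddddddd
[20] dddddddd
dddddddd
dddddddd
ddddAAdd
dddAdddd
dddAdAdd
ddddAd>d
dddddddd
dddddddd
[21] dddddddd
dddddddd
dddddddd
ddddAAdd
dddAdddd
dddAdAdd
ddddAdAd
ddddddvd
dddddddd
[22] dddddddd
dddddddd
dddddddd
ddddAAdd
dddAdddd
dddAdAdd
ddddAdAd
ddddd<Ad
dddddddd
[23] dddddddd
dddddddd
dddddddd
ddddAAdd
dddAdddd
dddAdAdd
ddddA^Ad
dddddAAd
dddddddd
[24] dddddddd
dddddddd
dddddddd
ddddAAdd
dddAdddd
dddAdAdd
ddddAA>d
dddddAAd
dddddddd
[25] dddddddd
dddddddd
dddddddd
ddddAAdd
dddAdddd
dddAdA^d
ddddAAdd
dddddAAd
dddddddd
[26] dddddddd
dddddddd
dddddddd
ddddAAdd
dddAdddd
dddAdAA>
ddddAAdd
dddddAAd
dddddddd
[27] dddddddd
dddddddd
dddddddd
ddddAAdd
dddAdddd
dddAdAAA
ddddAAdv
dddddAAd
dddddddd
[28] dddddddd
dddddddd
dddddddd
ddddAAdd
dddAdddd
dddAdAAA
ddddAA<A
dddddAAd
dddddddd
[29] dddddddd
dddddddd
dddddddd
ddddAAdd
dddAdddd
dddAdA^A
ddddAAAA
dddddAAd
dddddddd
[30] dddddddd
dddddddd
dddddddd
ddddAAdd
dddAdddd
dddAd<dA
ddddAAAA
dddddAAd
dddddddd

west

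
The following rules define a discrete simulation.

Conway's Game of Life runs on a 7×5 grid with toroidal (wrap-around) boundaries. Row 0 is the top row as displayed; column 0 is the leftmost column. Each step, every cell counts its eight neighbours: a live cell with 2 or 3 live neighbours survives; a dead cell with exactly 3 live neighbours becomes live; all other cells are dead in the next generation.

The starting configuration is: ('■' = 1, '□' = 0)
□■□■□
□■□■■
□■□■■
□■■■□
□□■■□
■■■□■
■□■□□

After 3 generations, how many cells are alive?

[0] □■□■□
□■□■■
□■□■■
□■■■□
□□■■□
■■■□■
■□■□□
[1] □■□■□
□■□□□
□■□□□
■■□□□
□□□□□
■□□□■
□□□□□
[2] □□■□□
■■□□□
□■■□□
■■□□□
□■□□■
□□□□□
■□□□■
[3] □□□□■
■□□□□
□□■□□
□□□□□
□■□□□
□□□□■
□□□□□

5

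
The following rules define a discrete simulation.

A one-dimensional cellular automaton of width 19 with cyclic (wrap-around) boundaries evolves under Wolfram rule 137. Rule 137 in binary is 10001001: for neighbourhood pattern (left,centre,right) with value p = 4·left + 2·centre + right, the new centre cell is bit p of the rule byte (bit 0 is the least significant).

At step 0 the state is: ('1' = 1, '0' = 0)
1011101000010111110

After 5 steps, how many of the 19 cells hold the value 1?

[0] 1011101000010111110
[1] 0011000011000111100
[2] 1010011010010111001
[3] 0000010000000110001
[4] 0111000111110100100
[5] 0110010111100000001

8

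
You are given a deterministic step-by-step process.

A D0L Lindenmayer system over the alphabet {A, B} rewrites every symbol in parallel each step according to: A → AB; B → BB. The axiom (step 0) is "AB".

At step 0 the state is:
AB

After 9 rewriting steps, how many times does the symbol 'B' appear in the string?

step 0: AB
step 1: ABBB
step 2: ABBBBBBB
step 3: ABBBBBBBBBBBBBBB
step 4: ABBBBBBBBBBBBBBBBBBBBBBBBBBBBBBB
step 5: ABBBBBBBBBBBBBBBBBBBBBBBBBBBBBBBBBBBBBBBBBBBBBBBBBBBBBBBBBBBBBBB
step 6: ABBBBBBBBBBBBBBBBBBBBBBBBBBBBBBBBBBBBBBBBBBBBBBBBBBBBBBBBB…BBBBBBBBBBBBBBBBBBBBBBBBBBBBBBBBBBBBBBBBBBBBBBBBBBBBBBBBBB  (len 128)
step 7: ABBBBBBBBBBBBBBBBBBBBBBBBBBBBBBBBBBBBBBBBBBBBBBBBBBBBBBBBB…BBBBBBBBBBBBBBBBBBBBBBBBBBBBBBBBBBBBBBBBBBBBBBBBBBBBBBBBBB  (len 256)
step 8: ABBBBBBBBBBBBBBBBBBBBBBBBBBBBBBBBBBBBBBBBBBBBBBBBBBBBBBBBB…BBBBBBBBBBBBBBBBBBBBBBBBBBBBBBBBBBBBBBBBBBBBBBBBBBBBBBBBBB  (len 512)
step 9: ABBBBBBBBBBBBBBBBBBBBBBBBBBBBBBBBBBBBBBBBBBBBBBBBBBBBBBBBB…BBBBBBBBBBBBBBBBBBBBBBBBBBBBBBBBBBBBBBBBBBBBBBBBBBBBBBBBBB  (len 1024)

1023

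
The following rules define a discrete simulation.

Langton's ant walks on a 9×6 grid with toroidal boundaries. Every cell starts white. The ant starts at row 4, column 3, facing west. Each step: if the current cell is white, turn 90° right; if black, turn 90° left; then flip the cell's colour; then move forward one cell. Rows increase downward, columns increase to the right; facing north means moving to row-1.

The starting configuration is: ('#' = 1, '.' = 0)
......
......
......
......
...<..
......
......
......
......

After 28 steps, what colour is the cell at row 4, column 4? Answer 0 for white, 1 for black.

gen 0: ......
......
......
......
...<..
......
......
......
......
gen 1: ......
......
......
...^..
...#..
......
......
......
......
gen 2: ......
......
......
...#>.
...#..
......
......
......
......
gen 3: ......
......
......
...##.
...#v.
......
......
......
......
gen 4: ......
......
......
...##.
...<#.
......
......
......
......
gen 5: ......
......
......
...##.
....#.
...v..
......
......
......
gen 6: ......
......
......
...##.
....#.
..<#..
......
......
......
gen 7: ......
......
......
...##.
..^.#.
..##..
......
......
......
gen 8: ......
......
......
...##.
..#>#.
..##..
......
......
......
gen 9: ......
......
......
...##.
..###.
..#v..
......
......
......
gen 10: ......
......
......
...##.
..###.
..#.>.
......
......
......
gen 11: ......
......
......
...##.
..###.
..#.#.
....v.
......
......
gen 12: ......
......
......
...##.
..###.
..#.#.
...<#.
......
......
gen 13: ......
......
......
...##.
..###.
..#^#.
...##.
......
......
gen 14: ......
......
......
...##.
..###.
..##>.
...##.
......
......
gen 15: ......
......
......
...##.
..##^.
..##..
...##.
......
......
gen 16: ......
......
......
...##.
..#<..
..##..
...##.
......
......
gen 17: ......
......
......
...##.
..#...
..#v..
...##.
......
......
gen 18: ......
......
......
...##.
..#...
..#.>.
...##.
......
......
gen 19: ......
......
......
...##.
..#...
..#.#.
...#v.
......
......
gen 20: ......
......
......
...##.
..#...
..#.#.
...#.>
......
......
gen 21: ......
......
......
...##.
..#...
..#.#.
...#.#
.....v
......
gen 22: ......
......
......
...##.
..#...
..#.#.
...#.#
....<#
......
gen 23: ......
......
......
...##.
..#...
..#.#.
...#^#
....##
......
gen 24: ......
......
......
...##.
..#...
..#.#.
...##>
....##
......
gen 25: ......
......
......
...##.
..#...
..#.#^
...##.
....##
......
gen 26: ......
......
......
...##.
..#...
>.#.##
...##.
....##
......
gen 27: ......
......
......
...##.
..#...
#.#.##
v..##.
....##
......
gen 28: ......
......
......
...##.
..#...
#.#.##
#..##<
....##
......

0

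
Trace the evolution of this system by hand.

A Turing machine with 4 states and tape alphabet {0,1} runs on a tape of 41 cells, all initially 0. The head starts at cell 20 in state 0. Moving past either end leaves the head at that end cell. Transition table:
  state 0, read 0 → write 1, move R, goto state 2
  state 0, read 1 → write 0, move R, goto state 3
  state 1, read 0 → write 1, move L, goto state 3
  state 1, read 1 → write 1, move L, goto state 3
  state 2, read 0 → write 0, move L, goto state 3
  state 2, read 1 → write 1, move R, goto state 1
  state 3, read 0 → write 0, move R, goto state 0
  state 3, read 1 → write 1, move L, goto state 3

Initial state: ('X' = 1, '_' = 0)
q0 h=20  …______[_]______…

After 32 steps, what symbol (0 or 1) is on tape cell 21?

0

k=0  q0 h=20  …______[_]______…
k=1  q2 h=21  …_____X[_]______…
k=2  q3 h=20  …______[X]______…
k=3  q3 h=19  …______[_]X_____…
k=4  q0 h=20  …______[X]______…
k=5  q3 h=21  …______[_]______…
k=6  q0 h=22  …______[_]______…
k=7  q2 h=23  …_____X[_]______…
k=8  q3 h=22  …______[X]______…
k=9  q3 h=21  …______[_]X_____…
k=10  q0 h=22  …______[X]______…
k=11  q3 h=23  …______[_]______…
k=12  q0 h=24  …______[_]______…
k=13  q2 h=25  …_____X[_]______…
k=14  q3 h=24  …______[X]______…
k=15  q3 h=23  …______[_]X_____…
k=16  q0 h=24  …______[X]______…
k=17  q3 h=25  …______[_]______…
k=18  q0 h=26  …______[_]______…
k=19  q2 h=27  …_____X[_]______…
k=20  q3 h=26  …______[X]______…
k=21  q3 h=25  …______[_]X_____…
k=22  q0 h=26  …______[X]______…
k=23  q3 h=27  …______[_]______…
k=24  q0 h=28  …______[_]______…
k=25  q2 h=29  …_____X[_]______…
k=26  q3 h=28  …______[X]______…
k=27  q3 h=27  …______[_]X_____…
k=28  q0 h=28  …______[X]______…
k=29  q3 h=29  …______[_]______…
k=30  q0 h=30  …______[_]______…
k=31  q2 h=31  …_____X[_]______…
k=32  q3 h=30  …______[X]______…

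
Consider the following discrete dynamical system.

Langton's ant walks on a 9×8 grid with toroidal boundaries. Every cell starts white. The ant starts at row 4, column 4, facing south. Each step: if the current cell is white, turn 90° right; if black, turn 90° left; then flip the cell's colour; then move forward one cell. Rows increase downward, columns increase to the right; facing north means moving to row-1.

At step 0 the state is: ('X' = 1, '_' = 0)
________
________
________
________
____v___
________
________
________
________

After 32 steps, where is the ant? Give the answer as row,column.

gen 0: ________
________
________
________
____v___
________
________
________
________
gen 1: ________
________
________
________
___<X___
________
________
________
________
gen 2: ________
________
________
___^____
___XX___
________
________
________
________
gen 3: ________
________
________
___X>___
___XX___
________
________
________
________
gen 4: ________
________
________
___XX___
___Xv___
________
________
________
________
gen 5: ________
________
________
___XX___
___X_>__
________
________
________
________
gen 6: ________
________
________
___XX___
___X_X__
_____v__
________
________
________
gen 7: ________
________
________
___XX___
___X_X__
____<X__
________
________
________
gen 8: ________
________
________
___XX___
___X^X__
____XX__
________
________
________
gen 9: ________
________
________
___XX___
___XX>__
____XX__
________
________
________
gen 10: ________
________
________
___XX^__
___XX___
____XX__
________
________
________
gen 11: ________
________
________
___XXX>_
___XX___
____XX__
________
________
________
gen 12: ________
________
________
___XXXX_
___XX_v_
____XX__
________
________
________
gen 13: ________
________
________
___XXXX_
___XX<X_
____XX__
________
________
________
gen 14: ________
________
________
___XX^X_
___XXXX_
____XX__
________
________
________
gen 15: ________
________
________
___X<_X_
___XXXX_
____XX__
________
________
________
gen 16: ________
________
________
___X__X_
___XvXX_
____XX__
________
________
________
gen 17: ________
________
________
___X__X_
___X_>X_
____XX__
________
________
________
gen 18: ________
________
________
___X_^X_
___X__X_
____XX__
________
________
________
gen 19: ________
________
________
___X_X>_
___X__X_
____XX__
________
________
________
gen 20: ________
________
______^_
___X_X__
___X__X_
____XX__
________
________
________
gen 21: ________
________
______X>
___X_X__
___X__X_
____XX__
________
________
________
gen 22: ________
________
______XX
___X_X_v
___X__X_
____XX__
________
________
________
gen 23: ________
________
______XX
___X_X<X
___X__X_
____XX__
________
________
________
gen 24: ________
________
______^X
___X_XXX
___X__X_
____XX__
________
________
________
gen 25: ________
________
_____<_X
___X_XXX
___X__X_
____XX__
________
________
________
gen 26: ________
_____^__
_____X_X
___X_XXX
___X__X_
____XX__
________
________
________
gen 27: ________
_____X>_
_____X_X
___X_XXX
___X__X_
____XX__
________
________
________
gen 28: ________
_____XX_
_____XvX
___X_XXX
___X__X_
____XX__
________
________
________
gen 29: ________
_____XX_
_____<XX
___X_XXX
___X__X_
____XX__
________
________
________
gen 30: ________
_____XX_
______XX
___X_vXX
___X__X_
____XX__
________
________
________
gen 31: ________
_____XX_
______XX
___X__>X
___X__X_
____XX__
________
________
________
gen 32: ________
_____XX_
______^X
___X___X
___X__X_
____XX__
________
________
________

2,6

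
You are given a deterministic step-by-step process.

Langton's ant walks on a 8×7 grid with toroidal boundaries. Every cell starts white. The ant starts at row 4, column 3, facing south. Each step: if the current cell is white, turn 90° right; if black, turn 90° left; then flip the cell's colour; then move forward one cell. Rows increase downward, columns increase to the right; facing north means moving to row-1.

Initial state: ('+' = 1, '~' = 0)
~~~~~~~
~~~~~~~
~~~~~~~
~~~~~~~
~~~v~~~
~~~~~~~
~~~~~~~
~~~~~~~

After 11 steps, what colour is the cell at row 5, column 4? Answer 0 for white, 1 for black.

1

k=0  ~~~~~~~
~~~~~~~
~~~~~~~
~~~~~~~
~~~v~~~
~~~~~~~
~~~~~~~
~~~~~~~
k=1  ~~~~~~~
~~~~~~~
~~~~~~~
~~~~~~~
~~<+~~~
~~~~~~~
~~~~~~~
~~~~~~~
k=2  ~~~~~~~
~~~~~~~
~~~~~~~
~~^~~~~
~~++~~~
~~~~~~~
~~~~~~~
~~~~~~~
k=3  ~~~~~~~
~~~~~~~
~~~~~~~
~~+>~~~
~~++~~~
~~~~~~~
~~~~~~~
~~~~~~~
k=4  ~~~~~~~
~~~~~~~
~~~~~~~
~~++~~~
~~+v~~~
~~~~~~~
~~~~~~~
~~~~~~~
k=5  ~~~~~~~
~~~~~~~
~~~~~~~
~~++~~~
~~+~>~~
~~~~~~~
~~~~~~~
~~~~~~~
k=6  ~~~~~~~
~~~~~~~
~~~~~~~
~~++~~~
~~+~+~~
~~~~v~~
~~~~~~~
~~~~~~~
k=7  ~~~~~~~
~~~~~~~
~~~~~~~
~~++~~~
~~+~+~~
~~~<+~~
~~~~~~~
~~~~~~~
k=8  ~~~~~~~
~~~~~~~
~~~~~~~
~~++~~~
~~+^+~~
~~~++~~
~~~~~~~
~~~~~~~
k=9  ~~~~~~~
~~~~~~~
~~~~~~~
~~++~~~
~~++>~~
~~~++~~
~~~~~~~
~~~~~~~
k=10  ~~~~~~~
~~~~~~~
~~~~~~~
~~++^~~
~~++~~~
~~~++~~
~~~~~~~
~~~~~~~
k=11  ~~~~~~~
~~~~~~~
~~~~~~~
~~+++>~
~~++~~~
~~~++~~
~~~~~~~
~~~~~~~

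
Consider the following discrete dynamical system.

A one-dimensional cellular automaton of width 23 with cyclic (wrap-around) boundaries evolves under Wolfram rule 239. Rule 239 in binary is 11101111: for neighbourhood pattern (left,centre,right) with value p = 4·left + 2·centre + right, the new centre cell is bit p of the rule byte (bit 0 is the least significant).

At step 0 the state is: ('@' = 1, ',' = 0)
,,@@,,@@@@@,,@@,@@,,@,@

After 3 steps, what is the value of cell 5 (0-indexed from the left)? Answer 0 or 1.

0) ,,@@,,@@@@@,,@@,@@,,@,@
1) ,@@@,@@@@@@,@@@@@@,@@@@
2) @@@@@@@@@@@@@@@@@@@@@@@
3) @@@@@@@@@@@@@@@@@@@@@@@

1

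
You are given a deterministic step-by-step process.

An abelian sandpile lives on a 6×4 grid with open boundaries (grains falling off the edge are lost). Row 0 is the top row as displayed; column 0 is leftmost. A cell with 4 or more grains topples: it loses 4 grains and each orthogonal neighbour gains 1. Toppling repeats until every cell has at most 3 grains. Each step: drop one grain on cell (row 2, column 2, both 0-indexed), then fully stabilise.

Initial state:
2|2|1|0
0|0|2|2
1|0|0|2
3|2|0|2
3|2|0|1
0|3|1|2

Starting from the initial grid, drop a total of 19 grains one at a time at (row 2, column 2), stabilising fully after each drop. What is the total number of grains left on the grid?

[0] 2|2|1|0
0|0|2|2
1|0|0|2
3|2|0|2
3|2|0|1
0|3|1|2
[1] 2|2|1|0
0|0|2|2
1|0|1|2
3|2|0|2
3|2|0|1
0|3|1|2
[2] 2|2|1|0
0|0|2|2
1|0|2|2
3|2|0|2
3|2|0|1
0|3|1|2
[3] 2|2|1|0
0|0|2|2
1|0|3|2
3|2|0|2
3|2|0|1
0|3|1|2
[4] 2|2|1|0
0|0|3|2
1|1|0|3
3|2|1|2
3|2|0|1
0|3|1|2
[5] 2|2|1|0
0|0|3|2
1|1|1|3
3|2|1|2
3|2|0|1
0|3|1|2
[6] 2|2|1|0
0|0|3|2
1|1|2|3
3|2|1|2
3|2|0|1
0|3|1|2
[7] 2|2|1|0
0|0|3|2
1|1|3|3
3|2|1|2
3|2|0|1
0|3|1|2
[8] 2|2|2|1
0|1|1|0
1|2|2|1
3|2|2|3
3|2|0|1
0|3|1|2
[9] 2|2|2|1
0|1|1|0
1|2|3|1
3|2|2|3
3|2|0|1
0|3|1|2
[10] 2|2|2|1
0|1|2|0
1|3|0|2
3|2|3|3
3|2|0|1
0|3|1|2
[11] 2|2|2|1
0|1|2|0
1|3|1|2
3|2|3|3
3|2|0|1
0|3|1|2
[12] 2|2|2|1
0|1|2|0
1|3|2|2
3|2|3|3
3|2|0|1
0|3|1|2
[13] 2|2|2|1
0|1|2|0
1|3|3|2
3|2|3|3
3|2|0|1
0|3|1|2
[14] 2|2|2|1
0|2|3|1
3|1|3|0
1|2|2|1
1|1|2|2
2|0|2|2
[15] 2|2|3|1
0|3|0|2
3|2|1|1
1|2|3|1
1|1|2|2
2|0|2|2
[16] 2|2|3|1
0|3|0|2
3|2|2|1
1|2|3|1
1|1|2|2
2|0|2|2
[17] 2|2|3|1
0|3|0|2
3|2|3|1
1|2|3|1
1|1|2|2
2|0|2|2
[18] 2|2|3|1
0|3|1|2
3|3|1|2
1|3|0|2
1|1|3|2
2|0|2|2
[19] 2|2|3|1
0|3|1|2
3|3|2|2
1|3|0|2
1|1|3|2
2|0|2|2

43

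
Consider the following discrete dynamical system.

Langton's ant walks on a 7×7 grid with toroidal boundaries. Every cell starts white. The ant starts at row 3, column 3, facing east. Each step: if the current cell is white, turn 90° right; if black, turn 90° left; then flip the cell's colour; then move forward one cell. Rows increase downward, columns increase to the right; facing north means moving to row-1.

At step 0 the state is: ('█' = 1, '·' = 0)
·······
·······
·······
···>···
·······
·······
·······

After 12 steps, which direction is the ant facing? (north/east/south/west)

east

[0] ·······
·······
·······
···>···
·······
·······
·······
[1] ·······
·······
·······
···█···
···v···
·······
·······
[2] ·······
·······
·······
···█···
··<█···
·······
·······
[3] ·······
·······
·······
··^█···
··██···
·······
·······
[4] ·······
·······
·······
··█>···
··██···
·······
·······
[5] ·······
·······
···^···
··█····
··██···
·······
·······
[6] ·······
·······
···█>··
··█····
··██···
·······
·······
[7] ·······
·······
···██··
··█·v··
··██···
·······
·······
[8] ·······
·······
···██··
··█<█··
··██···
·······
·······
[9] ·······
·······
···^█··
··███··
··██···
·······
·······
[10] ·······
·······
··<·█··
··███··
··██···
·······
·······
[11] ·······
··^····
··█·█··
··███··
··██···
·······
·······
[12] ·······
··█>···
··█·█··
··███··
··██···
·······
·······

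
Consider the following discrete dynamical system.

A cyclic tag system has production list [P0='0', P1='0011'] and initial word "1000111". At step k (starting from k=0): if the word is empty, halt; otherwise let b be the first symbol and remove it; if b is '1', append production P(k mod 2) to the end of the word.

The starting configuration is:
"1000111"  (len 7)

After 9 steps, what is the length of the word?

5

gen 0: "1000111"  (len 7)
gen 1: "0001110"  (len 7)
gen 2: "001110"  (len 6)
gen 3: "01110"  (len 5)
gen 4: "1110"  (len 4)
gen 5: "1100"  (len 4)
gen 6: "1000011"  (len 7)
gen 7: "0000110"  (len 7)
gen 8: "000110"  (len 6)
gen 9: "00110"  (len 5)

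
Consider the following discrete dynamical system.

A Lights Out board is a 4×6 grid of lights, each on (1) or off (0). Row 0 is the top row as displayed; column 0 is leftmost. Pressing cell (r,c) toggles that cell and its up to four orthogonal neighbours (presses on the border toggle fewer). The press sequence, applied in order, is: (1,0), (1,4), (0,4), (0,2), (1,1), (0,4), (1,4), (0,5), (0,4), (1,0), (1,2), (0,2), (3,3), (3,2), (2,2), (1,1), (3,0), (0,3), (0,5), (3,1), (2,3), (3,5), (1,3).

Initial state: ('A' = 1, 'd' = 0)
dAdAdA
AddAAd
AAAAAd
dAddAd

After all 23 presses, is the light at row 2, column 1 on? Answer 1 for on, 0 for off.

1

step 0: dAdAdA
AddAAd
AAAAAd
dAddAd
step 1: AAdAdA
dAdAAd
dAAAAd
dAddAd
step 2: AAdAAA
dAdddA
dAAAdd
dAddAd
step 3: AAdddd
dAddAA
dAAAdd
dAddAd
step 4: AdAAdd
dAAdAA
dAAAdd
dAddAd
step 5: AAAAdd
AdddAA
ddAAdd
dAddAd
step 6: AAAdAA
AddddA
ddAAdd
dAddAd
step 7: AAAddA
AddAAd
ddAAAd
dAddAd
step 8: AAAdAd
AddAAA
ddAAAd
dAddAd
step 9: AAAAdA
AddAdA
ddAAAd
dAddAd
step 10: dAAAdA
dAdAdA
AdAAAd
dAddAd
step 11: dAdAdA
ddAddA
AddAAd
dAddAd
step 12: ddAddA
dddddA
AddAAd
dAddAd
step 13: ddAddA
dddddA
AdddAd
dAAAdd
step 14: ddAddA
dddddA
AdAdAd
dddddd
step 15: ddAddA
ddAddA
AAdAAd
ddAddd
step 16: dAAddA
AAdddA
AddAAd
ddAddd
step 17: dAAddA
AAdddA
dddAAd
AAAddd
step 18: dAdAAA
AAdAdA
dddAAd
AAAddd
step 19: dAdAdd
AAdAdd
dddAAd
AAAddd
step 20: dAdAdd
AAdAdd
dAdAAd
dddddd
step 21: dAdAdd
AAdddd
dAAddd
dddAdd
step 22: dAdAdd
AAdddd
dAAddA
dddAAA
step 23: dAdddd
AAAAAd
dAAAdA
dddAAA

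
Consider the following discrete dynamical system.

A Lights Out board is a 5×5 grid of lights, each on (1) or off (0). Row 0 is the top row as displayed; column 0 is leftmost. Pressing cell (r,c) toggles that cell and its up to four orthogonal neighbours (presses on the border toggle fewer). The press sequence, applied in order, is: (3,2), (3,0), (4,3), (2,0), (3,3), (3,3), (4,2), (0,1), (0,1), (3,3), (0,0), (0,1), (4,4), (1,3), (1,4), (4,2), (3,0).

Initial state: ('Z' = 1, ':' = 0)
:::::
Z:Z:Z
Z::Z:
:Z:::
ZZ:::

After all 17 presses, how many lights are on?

15

k=0  :::::
Z:Z:Z
Z::Z:
:Z:::
ZZ:::
k=1  :::::
Z:Z:Z
Z:ZZ:
::ZZ:
ZZZ::
k=2  :::::
Z:Z:Z
::ZZ:
ZZZZ:
:ZZ::
k=3  :::::
Z:Z:Z
::ZZ:
ZZZ::
:Z:ZZ
k=4  :::::
::Z:Z
ZZZZ:
:ZZ::
:Z:ZZ
k=5  :::::
::Z:Z
ZZZ::
:Z:ZZ
:Z::Z
k=6  :::::
::Z:Z
ZZZZ:
:ZZ::
:Z:ZZ
k=7  :::::
::Z:Z
ZZZZ:
:Z:::
::Z:Z
k=8  ZZZ::
:ZZ:Z
ZZZZ:
:Z:::
::Z:Z
k=9  :::::
::Z:Z
ZZZZ:
:Z:::
::Z:Z
k=10  :::::
::Z:Z
ZZZ::
:ZZZZ
::ZZZ
k=11  ZZ:::
Z:Z:Z
ZZZ::
:ZZZZ
::ZZZ
k=12  ::Z::
ZZZ:Z
ZZZ::
:ZZZZ
::ZZZ
k=13  ::Z::
ZZZ:Z
ZZZ::
:ZZZ:
::Z::
k=14  ::ZZ:
ZZ:Z:
ZZZZ:
:ZZZ:
::Z::
k=15  ::ZZZ
ZZ::Z
ZZZZZ
:ZZZ:
::Z::
k=16  ::ZZZ
ZZ::Z
ZZZZZ
:Z:Z:
:Z:Z:
k=17  ::ZZZ
ZZ::Z
:ZZZZ
Z::Z:
ZZ:Z:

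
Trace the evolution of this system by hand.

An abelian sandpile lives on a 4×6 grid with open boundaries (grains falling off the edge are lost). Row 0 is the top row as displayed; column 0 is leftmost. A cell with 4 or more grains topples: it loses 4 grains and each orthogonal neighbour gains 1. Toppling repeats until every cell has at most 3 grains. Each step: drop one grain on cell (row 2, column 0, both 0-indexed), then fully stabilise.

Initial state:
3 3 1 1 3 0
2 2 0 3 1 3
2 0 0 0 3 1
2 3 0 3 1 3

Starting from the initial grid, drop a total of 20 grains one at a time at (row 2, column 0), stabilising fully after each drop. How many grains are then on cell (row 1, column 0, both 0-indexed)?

3

[0] 3 3 1 1 3 0
2 2 0 3 1 3
2 0 0 0 3 1
2 3 0 3 1 3
[1] 3 3 1 1 3 0
2 2 0 3 1 3
3 0 0 0 3 1
2 3 0 3 1 3
[2] 3 3 1 1 3 0
3 2 0 3 1 3
0 1 0 0 3 1
3 3 0 3 1 3
[3] 3 3 1 1 3 0
3 2 0 3 1 3
1 1 0 0 3 1
3 3 0 3 1 3
[4] 3 3 1 1 3 0
3 2 0 3 1 3
2 1 0 0 3 1
3 3 0 3 1 3
[5] 3 3 1 1 3 0
3 2 0 3 1 3
3 1 0 0 3 1
3 3 0 3 1 3
[6] 1 1 2 1 3 0
2 1 1 3 1 3
3 0 1 0 3 1
1 1 1 3 1 3
[7] 1 1 2 1 3 0
3 1 1 3 1 3
0 1 1 0 3 1
2 1 1 3 1 3
[8] 1 1 2 1 3 0
3 1 1 3 1 3
1 1 1 0 3 1
2 1 1 3 1 3
[9] 1 1 2 1 3 0
3 1 1 3 1 3
2 1 1 0 3 1
2 1 1 3 1 3
[10] 1 1 2 1 3 0
3 1 1 3 1 3
3 1 1 0 3 1
2 1 1 3 1 3
[11] 2 1 2 1 3 0
0 2 1 3 1 3
1 2 1 0 3 1
3 1 1 3 1 3
[12] 2 1 2 1 3 0
0 2 1 3 1 3
2 2 1 0 3 1
3 1 1 3 1 3
[13] 2 1 2 1 3 0
0 2 1 3 1 3
3 2 1 0 3 1
3 1 1 3 1 3
[14] 2 1 2 1 3 0
1 2 1 3 1 3
1 3 1 0 3 1
0 2 1 3 1 3
[15] 2 1 2 1 3 0
1 2 1 3 1 3
2 3 1 0 3 1
0 2 1 3 1 3
[16] 2 1 2 1 3 0
1 2 1 3 1 3
3 3 1 0 3 1
0 2 1 3 1 3
[17] 2 1 2 1 3 0
2 3 1 3 1 3
1 0 2 0 3 1
1 3 1 3 1 3
[18] 2 1 2 1 3 0
2 3 1 3 1 3
2 0 2 0 3 1
1 3 1 3 1 3
[19] 2 1 2 1 3 0
2 3 1 3 1 3
3 0 2 0 3 1
1 3 1 3 1 3
[20] 2 1 2 1 3 0
3 3 1 3 1 3
0 1 2 0 3 1
2 3 1 3 1 3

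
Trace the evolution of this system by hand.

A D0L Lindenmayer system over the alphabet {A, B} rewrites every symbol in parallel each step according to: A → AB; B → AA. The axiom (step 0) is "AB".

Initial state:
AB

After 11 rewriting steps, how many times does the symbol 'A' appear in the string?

k=0  AB
k=1  ABAA
k=2  ABAAABAB
k=3  ABAAABABABAAABAA
k=4  ABAAABABABAAABAAABAAABABABAAABAB
k=5  ABAAABABABAAABAAABAAABABABAAABABABAAABABABAAABAAABAAABABABAAABAA
k=6  ABAAABABABAAABAAABAAABABABAAABABABAAABABABAAABAAABAAABABAB…ABABAAABAAABAAABABABAAABABABAAABABABAAABAAABAAABABABAAABAB  (len 128)
k=7  ABAAABABABAAABAAABAAABABABAAABABABAAABABABAAABAAABAAABABAB…ABABAAABAAABAAABABABAAABABABAAABABABAAABAAABAAABABABAAABAA  (len 256)
k=8  ABAAABABABAAABAAABAAABABABAAABABABAAABABABAAABAAABAAABABAB…ABABAAABAAABAAABABABAAABABABAAABABABAAABAAABAAABABABAAABAB  (len 512)
k=9  ABAAABABABAAABAAABAAABABABAAABABABAAABABABAAABAAABAAABABAB…ABABAAABAAABAAABABABAAABABABAAABABABAAABAAABAAABABABAAABAA  (len 1024)
k=10  ABAAABABABAAABAAABAAABABABAAABABABAAABABABAAABAAABAAABABAB…ABABAAABAAABAAABABABAAABABABAAABABABAAABAAABAAABABABAAABAB  (len 2048)
k=11  ABAAABABABAAABAAABAAABABABAAABABABAAABABABAAABAAABAAABABAB…ABABAAABAAABAAABABABAAABABABAAABABABAAABAAABAAABABABAAABAA  (len 4096)

2731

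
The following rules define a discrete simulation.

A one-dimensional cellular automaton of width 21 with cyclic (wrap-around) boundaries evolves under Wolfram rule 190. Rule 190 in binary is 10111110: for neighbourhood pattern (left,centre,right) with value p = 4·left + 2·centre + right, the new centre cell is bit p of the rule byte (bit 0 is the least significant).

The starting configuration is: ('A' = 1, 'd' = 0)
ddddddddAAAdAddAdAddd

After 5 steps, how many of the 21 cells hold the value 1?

[0] ddddddddAAAdAddAdAddd
[1] dddddddAAAdAAAAAAAAdd
[2] ddddddAAAdAAAAAAAAdAd
[3] dddddAAAdAAAAAAAAdAAA
[4] AdddAAAdAAAAAAAAdAAAd
[5] AAdAAAdAAAAAAAAdAAAdA

17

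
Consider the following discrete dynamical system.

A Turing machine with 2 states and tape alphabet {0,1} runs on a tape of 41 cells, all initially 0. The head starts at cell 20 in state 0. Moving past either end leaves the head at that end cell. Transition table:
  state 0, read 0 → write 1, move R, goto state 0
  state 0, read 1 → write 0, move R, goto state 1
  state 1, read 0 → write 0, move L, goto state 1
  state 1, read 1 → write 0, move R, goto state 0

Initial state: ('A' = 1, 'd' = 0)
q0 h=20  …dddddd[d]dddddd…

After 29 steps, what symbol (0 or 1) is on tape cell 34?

0) q0 h=20  …dddddd[d]dddddd…
1) q0 h=21  …dddddA[d]dddddd…
2) q0 h=22  …ddddAA[d]dddddd…
3) q0 h=23  …dddAAA[d]dddddd…
4) q0 h=24  …ddAAAA[d]dddddd…
5) q0 h=25  …dAAAAA[d]dddddd…
6) q0 h=26  …AAAAAA[d]dddddd…
7) q0 h=27  …AAAAAA[d]dddddd…
8) q0 h=28  …AAAAAA[d]dddddd…
9) q0 h=29  …AAAAAA[d]dddddd…
10) q0 h=30  …AAAAAA[d]dddddd…
11) q0 h=31  …AAAAAA[d]dddddd…
12) q0 h=32  …AAAAAA[d]dddddd…
13) q0 h=33  …AAAAAA[d]dddddd…
14) q0 h=34  …AAAAAA[d]dddddd|
15) q0 h=35  …AAAAAA[d]ddddd|
16) q0 h=36  …AAAAAA[d]dddd|
17) q0 h=37  …AAAAAA[d]ddd|
18) q0 h=38  …AAAAAA[d]dd|
19) q0 h=39  …AAAAAA[d]d|
20) q0 h=40  …AAAAAA[d]|
21) q0 h=40  …AAAAAA[A]|
22) q1 h=40  …AAAAAA[d]|
23) q1 h=39  …AAAAAA[A]d|
24) q0 h=40  …AAAAAd[d]|
25) q0 h=40  …AAAAAd[A]|
26) q1 h=40  …AAAAAd[d]|
27) q1 h=39  …AAAAAA[d]d|
28) q1 h=38  …AAAAAA[A]dd|
29) q0 h=39  …AAAAAd[d]d|

1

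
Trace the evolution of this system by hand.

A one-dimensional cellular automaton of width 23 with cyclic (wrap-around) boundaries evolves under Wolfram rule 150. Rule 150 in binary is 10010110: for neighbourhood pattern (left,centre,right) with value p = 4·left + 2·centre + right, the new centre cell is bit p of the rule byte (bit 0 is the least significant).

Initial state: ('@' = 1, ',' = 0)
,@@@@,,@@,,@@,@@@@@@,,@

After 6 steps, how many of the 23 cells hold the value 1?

[0] ,@@@@,,@@,,@@,@@@@@@,,@
[1] ,,@@,@@,,@@,,,,@@@@,@@@
[2] @@,,,,,@@,,@,,@,@@,,,@,
[3] ,,@,,,@,,@@@@@@,,,@,@@,
[4] ,@@@,@@@@,@@@@,@,@@,,,@
[5] ,,@,,,@@,,,@@,,@,,,@,@@
[6] @@@@,@,,@,@,,@@@@,@@,,,

13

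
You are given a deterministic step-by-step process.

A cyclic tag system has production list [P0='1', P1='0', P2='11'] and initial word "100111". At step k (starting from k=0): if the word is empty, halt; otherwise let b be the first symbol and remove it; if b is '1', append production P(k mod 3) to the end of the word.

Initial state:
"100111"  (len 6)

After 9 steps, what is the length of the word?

[0] "100111"  (len 6)
[1] "001111"  (len 6)
[2] "01111"  (len 5)
[3] "1111"  (len 4)
[4] "1111"  (len 4)
[5] "1110"  (len 4)
[6] "11011"  (len 5)
[7] "10111"  (len 5)
[8] "01110"  (len 5)
[9] "1110"  (len 4)

4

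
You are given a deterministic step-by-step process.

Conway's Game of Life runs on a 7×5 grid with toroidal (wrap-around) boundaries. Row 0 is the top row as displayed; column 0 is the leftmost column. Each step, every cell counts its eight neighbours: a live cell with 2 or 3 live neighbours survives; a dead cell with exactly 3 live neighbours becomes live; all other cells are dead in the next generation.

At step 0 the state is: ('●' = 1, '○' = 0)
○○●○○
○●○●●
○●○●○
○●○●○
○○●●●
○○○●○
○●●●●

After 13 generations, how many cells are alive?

11

0) ○○●○○
○●○●●
○●○●○
○●○●○
○○●●●
○○○●○
○●●●●
1) ○○○○○
●●○●●
○●○●○
●●○○○
○○○○●
●●○○○
○●○○●
2) ○●●●○
●●○●●
○○○●○
●●●○●
○○○○●
○●○○●
○●○○○
3) ○○○●○
●●○○○
○○○○○
●●●○●
○○●○●
○○○○○
○●○●○
4) ●●○○●
○○○○○
○○●○●
●●●○●
○○●○●
○○●●○
○○●○○
5) ●●○○○
○●○●●
○○●○●
○○●○●
○○○○●
○●●○○
●○●○●
6) ○○○○○
○●○●●
○●●○●
●○○○●
●●●○○
○●●○●
○○●●●
7) ●○○○○
○●○●●
○●●○○
○○○○●
○○●○○
○○○○●
●●●○●
8) ○○○○○
○●○●●
○●●○●
○●●●○
○○○●○
○○●○●
○●○●●
9) ○○○○○
○●○●●
○○○○●
●●○○●
○●○○●
●○●○●
●○●●●
10) ○●○○○
●○○●●
○●●○○
○●○●●
○○●○○
○○●○○
●○●○○
11) ○●●●○
●○○●●
○●○○○
●●○●○
○●●○○
○○●●○
○○●○○
12) ●●○○○
●○○●●
○●○●○
●○○○○
●○○○●
○○○●○
○○○○○
13) ●●○○○
○○○●○
○●●●○
●●○○○
●○○○●
○○○○●
○○○○○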